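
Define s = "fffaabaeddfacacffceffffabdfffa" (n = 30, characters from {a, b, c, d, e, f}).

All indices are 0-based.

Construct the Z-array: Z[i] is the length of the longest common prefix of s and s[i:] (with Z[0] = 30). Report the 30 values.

[30, 2, 1, 0, 0, 0, 0, 0, 0, 0, 1, 0, 0, 0, 0, 2, 1, 0, 0, 3, 4, 2, 1, 0, 0, 0, 4, 2, 1, 0]

Z[0]=30
i=1: fresh scan; Z[1]=2 grow→box=[1,3)
i=2: min(r-i=1, Z[1]=2)=1; Z[2]=1
i=3: fresh scan; Z[3]=0
i=4: fresh scan; Z[4]=0
i=5: fresh scan; Z[5]=0
i=6: fresh scan; Z[6]=0
i=7: fresh scan; Z[7]=0
i=8: fresh scan; Z[8]=0
i=9: fresh scan; Z[9]=0
i=10: fresh scan; Z[10]=1 grow→box=[10,11)
i=11: fresh scan; Z[11]=0
i=12: fresh scan; Z[12]=0
i=13: fresh scan; Z[13]=0
i=14: fresh scan; Z[14]=0
i=15: fresh scan; Z[15]=2 grow→box=[15,17)
i=16: min(r-i=1, Z[1]=2)=1; Z[16]=1
i=17: fresh scan; Z[17]=0
i=18: fresh scan; Z[18]=0
i=19: fresh scan; Z[19]=3 grow→box=[19,22)
i=20: min(r-i=2, Z[1]=2)=2; Z[20]=4 grow→box=[20,24)
i=21: min(r-i=3, Z[1]=2)=2; Z[21]=2
i=22: min(r-i=2, Z[2]=1)=1; Z[22]=1
i=23: min(r-i=1, Z[3]=0)=0; Z[23]=0
i=24: fresh scan; Z[24]=0
i=25: fresh scan; Z[25]=0
i=26: fresh scan; Z[26]=4 grow→box=[26,30)
i=27: min(r-i=3, Z[1]=2)=2; Z[27]=2
i=28: min(r-i=2, Z[2]=1)=1; Z[28]=1
i=29: min(r-i=1, Z[3]=0)=0; Z[29]=0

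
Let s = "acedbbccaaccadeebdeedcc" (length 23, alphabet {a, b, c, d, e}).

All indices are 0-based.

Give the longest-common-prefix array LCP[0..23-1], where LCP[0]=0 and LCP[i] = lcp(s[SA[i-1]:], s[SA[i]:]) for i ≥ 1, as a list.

[0, 1, 2, 1, 0, 1, 1, 0, 1, 2, 1, 2, 3, 1, 0, 1, 1, 3, 0, 1, 2, 1, 2]

rank→(start, suffix):
  0 → (8, 'aaccadeebdeedcc')
  1 → (9, 'accadeebdeedcc')
  2 → (0, 'acedbbccaaccadeebdeedcc')
  3 → (12, 'adeebdeedcc')
  4 → (4, 'bbccaaccadeebdeedcc')
  5 → (5, 'bccaaccadeebdeedcc')
  6 → (16, 'bdeedcc')
  7 → (22, 'c')
  8 → (7, 'caaccadeebdeedcc')
  9 → (11, 'cadeebdeedcc')
  10 → (21, 'cc')
  11 → (6, 'ccaaccadeebdeedcc')
  12 → (10, 'ccadeebdeedcc')
  13 → (1, 'cedbbccaaccadeebdeedcc')
  14 → (3, 'dbbccaaccadeebdeedcc')
  15 → (20, 'dcc')
  16 → (13, 'deebdeedcc')
  17 → (17, 'deedcc')
  18 → (15, 'ebdeedcc')
  19 → (2, 'edbbccaaccadeebdeedcc')
  20 → (19, 'edcc')
  21 → (14, 'eebdeedcc')
  22 → (18, 'eedcc')

SA = [8, 9, 0, 12, 4, 5, 16, 22, 7, 11, 21, 6, 10, 1, 3, 20, 13, 17, 15, 2, 19, 14, 18]
rank  pair      lcp
   1  s[8:],s[9:]  1  'a'
   2  s[9:],s[0:]  2  'ac'
   3  s[0:],s[12:]  1  'a'
   4  s[12:],s[4:]  0  ''
   5  s[4:],s[5:]  1  'b'
   6  s[5:],s[16:]  1  'b'
   7  s[16:],s[22:]  0  ''
   8  s[22:],s[7:]  1  'c'
   9  s[7:],s[11:]  2  'ca'
  10  s[11:],s[21:]  1  'c'
  11  s[21:],s[6:]  2  'cc'
  12  s[6:],s[10:]  3  'cca'
  13  s[10:],s[1:]  1  'c'
  14  s[1:],s[3:]  0  ''
  15  s[3:],s[20:]  1  'd'
  16  s[20:],s[13:]  1  'd'
  17  s[13:],s[17:]  3  'dee'
  18  s[17:],s[15:]  0  ''
  19  s[15:],s[2:]  1  'e'
  20  s[2:],s[19:]  2  'ed'
  21  s[19:],s[14:]  1  'e'
  22  s[14:],s[18:]  2  'ee'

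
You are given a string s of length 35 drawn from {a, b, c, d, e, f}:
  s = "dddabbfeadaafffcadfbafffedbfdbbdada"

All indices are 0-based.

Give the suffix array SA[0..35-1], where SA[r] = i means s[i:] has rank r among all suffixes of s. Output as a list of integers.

rank→(start, suffix):
  0 → (34, 'a')
  1 → (10, 'aafffcadfbafffedbfdbbdada')
  2 → (3, 'abbfeadaafffcadfbafffedbfdbbdada')
  3 → (32, 'ada')
  4 → (8, 'adaafffcadfbafffedbfdbbdada')
  5 → (16, 'adfbafffedbfdbbdada')
  6 → (11, 'afffcadfbafffedbfdbbdada')
  7 → (20, 'afffedbfdbbdada')
  8 → (19, 'bafffedbfdbbdada')
  9 → (29, 'bbdada')
  10 → (4, 'bbfeadaafffcadfbafffedbfdbbdada')
  11 → (30, 'bdada')
  12 → (26, 'bfdbbdada')
  13 → (5, 'bfeadaafffcadfbafffedbfdbbdada')
  14 → (15, 'cadfbafffedbfdbbdada')
  15 → (33, 'da')
  16 → (9, 'daafffcadfbafffedbfdbbdada')
  17 → (2, 'dabbfeadaafffcadfbafffedbfdbbdada')
  18 → (31, 'dada')
  19 → (28, 'dbbdada')
  20 → (25, 'dbfdbbdada')
  21 → (1, 'ddabbfeadaafffcadfbafffedbfdbbdada')
  22 → (0, 'dddabbfeadaafffcadfbafffedbfdbbdada')
  23 → (17, 'dfbafffedbfdbbdada')
  24 → (7, 'eadaafffcadfbafffedbfdbbdada')
  25 → (24, 'edbfdbbdada')
  26 → (18, 'fbafffedbfdbbdada')
  27 → (14, 'fcadfbafffedbfdbbdada')
  28 → (27, 'fdbbdada')
  29 → (6, 'feadaafffcadfbafffedbfdbbdada')
  30 → (23, 'fedbfdbbdada')
  31 → (13, 'ffcadfbafffedbfdbbdada')
  32 → (22, 'ffedbfdbbdada')
  33 → (12, 'fffcadfbafffedbfdbbdada')
  34 → (21, 'fffedbfdbbdada')

[34, 10, 3, 32, 8, 16, 11, 20, 19, 29, 4, 30, 26, 5, 15, 33, 9, 2, 31, 28, 25, 1, 0, 17, 7, 24, 18, 14, 27, 6, 23, 13, 22, 12, 21]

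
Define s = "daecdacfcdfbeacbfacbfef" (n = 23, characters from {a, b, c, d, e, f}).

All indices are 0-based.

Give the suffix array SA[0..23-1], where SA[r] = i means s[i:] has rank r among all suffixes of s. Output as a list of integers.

[13, 17, 5, 1, 11, 15, 19, 14, 18, 3, 8, 6, 4, 0, 9, 12, 2, 21, 22, 16, 10, 7, 20]

sorted suffixes:
  #0 SA[0]=13  'acbfacbfef'
  #1 SA[1]=17  'acbfef'
  #2 SA[2]=5  'acfcdfbeacbfacbfef'
  #3 SA[3]=1  'aecdacfcdfbeacbfacbfef'
  #4 SA[4]=11  'beacbfacbfef'
  #5 SA[5]=15  'bfacbfef'
  #6 SA[6]=19  'bfef'
  #7 SA[7]=14  'cbfacbfef'
  #8 SA[8]=18  'cbfef'
  #9 SA[9]=3  'cdacfcdfbeacbfacbfef'
  #10 SA[10]=8  'cdfbeacbfacbfef'
  #11 SA[11]=6  'cfcdfbeacbfacbfef'
  #12 SA[12]=4  'dacfcdfbeacbfacbfef'
  #13 SA[13]=0  'daecdacfcdfbeacbfacbfef'
  #14 SA[14]=9  'dfbeacbfacbfef'
  #15 SA[15]=12  'eacbfacbfef'
  #16 SA[16]=2  'ecdacfcdfbeacbfacbfef'
  #17 SA[17]=21  'ef'
  #18 SA[18]=22  'f'
  #19 SA[19]=16  'facbfef'
  #20 SA[20]=10  'fbeacbfacbfef'
  #21 SA[21]=7  'fcdfbeacbfacbfef'
  #22 SA[22]=20  'fef'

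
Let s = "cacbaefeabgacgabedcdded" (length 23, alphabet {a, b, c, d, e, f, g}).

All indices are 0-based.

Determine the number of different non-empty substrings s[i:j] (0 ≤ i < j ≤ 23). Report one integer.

256

rank→(start, suffix):
  0 → (14, 'abedcdded')
  1 → (8, 'abgacgabedcdded')
  2 → (1, 'acbaefeabgacgabedcdded')
  3 → (11, 'acgabedcdded')
  4 → (4, 'aefeabgacgabedcdded')
  5 → (3, 'baefeabgacgabedcdded')
  6 → (15, 'bedcdded')
  7 → (9, 'bgacgabedcdded')
  8 → (0, 'cacbaefeabgacgabedcdded')
  9 → (2, 'cbaefeabgacgabedcdded')
  10 → (18, 'cdded')
  11 → (12, 'cgabedcdded')
  12 → (22, 'd')
  13 → (17, 'dcdded')
  14 → (19, 'dded')
  15 → (20, 'ded')
  16 → (7, 'eabgacgabedcdded')
  17 → (21, 'ed')
  18 → (16, 'edcdded')
  19 → (5, 'efeabgacgabedcdded')
  20 → (6, 'feabgacgabedcdded')
  21 → (13, 'gabedcdded')
  22 → (10, 'gacgabedcdded')

SA = [14, 8, 1, 11, 4, 3, 15, 9, 0, 2, 18, 12, 22, 17, 19, 20, 7, 21, 16, 5, 6, 13, 10]
i: (SA[i-1],SA[i]) lcp shared
  1: (14,8) 2 'ab'
  2: (8,1) 1 'a'
  3: (1,11) 2 'ac'
  4: (11,4) 1 'a'
  5: (4,3) 0 ''
  6: (3,15) 1 'b'
  7: (15,9) 1 'b'
  8: (9,0) 0 ''
  9: (0,2) 1 'c'
  10: (2,18) 1 'c'
  11: (18,12) 1 'c'
  12: (12,22) 0 ''
  13: (22,17) 1 'd'
  14: (17,19) 1 'd'
  15: (19,20) 1 'd'
  16: (20,7) 0 ''
  17: (7,21) 1 'e'
  18: (21,16) 2 'ed'
  19: (16,5) 1 'e'
  20: (5,6) 0 ''
  21: (6,13) 0 ''
  22: (13,10) 2 'ga'

n(n+1)/2 = 23·24/2 = 276
Σ LCP = 0 + 2 + 1 + 2 + 1 + 0 + 1 + 1 + 0 + 1 + 1 + 1 + 0 + 1 + 1 + 1 + 0 + 1 + 2 + 1 + 0 + 0 + 2 = 20
distinct = 276 − 20 = 256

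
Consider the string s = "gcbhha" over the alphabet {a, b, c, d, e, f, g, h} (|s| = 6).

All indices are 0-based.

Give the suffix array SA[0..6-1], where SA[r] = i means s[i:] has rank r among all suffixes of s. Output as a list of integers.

[5, 2, 1, 0, 4, 3]

rank→(start, suffix):
  0 → (5, 'a')
  1 → (2, 'bhha')
  2 → (1, 'cbhha')
  3 → (0, 'gcbhha')
  4 → (4, 'ha')
  5 → (3, 'hha')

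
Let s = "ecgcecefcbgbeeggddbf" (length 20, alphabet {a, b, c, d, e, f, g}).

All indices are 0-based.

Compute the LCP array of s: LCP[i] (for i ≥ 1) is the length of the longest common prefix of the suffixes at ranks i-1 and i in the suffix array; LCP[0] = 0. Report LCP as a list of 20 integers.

[0, 1, 1, 0, 1, 2, 1, 0, 1, 0, 2, 1, 1, 1, 0, 1, 0, 1, 1, 1]

rank→(start, suffix):
  0 → (11, 'beeggddbf')
  1 → (18, 'bf')
  2 → (9, 'bgbeeggddbf')
  3 → (8, 'cbgbeeggddbf')
  4 → (3, 'cecefcbgbeeggddbf')
  5 → (5, 'cefcbgbeeggddbf')
  6 → (1, 'cgcecefcbgbeeggddbf')
  7 → (17, 'dbf')
  8 → (16, 'ddbf')
  9 → (4, 'ecefcbgbeeggddbf')
  10 → (0, 'ecgcecefcbgbeeggddbf')
  11 → (12, 'eeggddbf')
  12 → (6, 'efcbgbeeggddbf')
  13 → (13, 'eggddbf')
  14 → (19, 'f')
  15 → (7, 'fcbgbeeggddbf')
  16 → (10, 'gbeeggddbf')
  17 → (2, 'gcecefcbgbeeggddbf')
  18 → (15, 'gddbf')
  19 → (14, 'ggddbf')

SA = [11, 18, 9, 8, 3, 5, 1, 17, 16, 4, 0, 12, 6, 13, 19, 7, 10, 2, 15, 14]
i: (SA[i-1],SA[i]) lcp shared
  1: (11,18) 1 'b'
  2: (18,9) 1 'b'
  3: (9,8) 0 ''
  4: (8,3) 1 'c'
  5: (3,5) 2 'ce'
  6: (5,1) 1 'c'
  7: (1,17) 0 ''
  8: (17,16) 1 'd'
  9: (16,4) 0 ''
  10: (4,0) 2 'ec'
  11: (0,12) 1 'e'
  12: (12,6) 1 'e'
  13: (6,13) 1 'e'
  14: (13,19) 0 ''
  15: (19,7) 1 'f'
  16: (7,10) 0 ''
  17: (10,2) 1 'g'
  18: (2,15) 1 'g'
  19: (15,14) 1 'g'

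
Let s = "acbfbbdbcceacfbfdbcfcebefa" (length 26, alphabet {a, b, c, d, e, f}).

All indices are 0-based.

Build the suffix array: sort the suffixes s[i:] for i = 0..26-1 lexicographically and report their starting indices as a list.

sorted suffixes:
  #0 SA[0]=25  'a'
  #1 SA[1]=0  'acbfbbdbcceacfbfdbcfcebefa'
  #2 SA[2]=11  'acfbfdbcfcebefa'
  #3 SA[3]=4  'bbdbcceacfbfdbcfcebefa'
  #4 SA[4]=7  'bcceacfbfdbcfcebefa'
  #5 SA[5]=17  'bcfcebefa'
  #6 SA[6]=5  'bdbcceacfbfdbcfcebefa'
  #7 SA[7]=22  'befa'
  #8 SA[8]=2  'bfbbdbcceacfbfdbcfcebefa'
  #9 SA[9]=14  'bfdbcfcebefa'
  #10 SA[10]=1  'cbfbbdbcceacfbfdbcfcebefa'
  #11 SA[11]=8  'cceacfbfdbcfcebefa'
  #12 SA[12]=9  'ceacfbfdbcfcebefa'
  #13 SA[13]=20  'cebefa'
  #14 SA[14]=12  'cfbfdbcfcebefa'
  #15 SA[15]=18  'cfcebefa'
  #16 SA[16]=6  'dbcceacfbfdbcfcebefa'
  #17 SA[17]=16  'dbcfcebefa'
  #18 SA[18]=10  'eacfbfdbcfcebefa'
  #19 SA[19]=21  'ebefa'
  #20 SA[20]=23  'efa'
  #21 SA[21]=24  'fa'
  #22 SA[22]=3  'fbbdbcceacfbfdbcfcebefa'
  #23 SA[23]=13  'fbfdbcfcebefa'
  #24 SA[24]=19  'fcebefa'
  #25 SA[25]=15  'fdbcfcebefa'

[25, 0, 11, 4, 7, 17, 5, 22, 2, 14, 1, 8, 9, 20, 12, 18, 6, 16, 10, 21, 23, 24, 3, 13, 19, 15]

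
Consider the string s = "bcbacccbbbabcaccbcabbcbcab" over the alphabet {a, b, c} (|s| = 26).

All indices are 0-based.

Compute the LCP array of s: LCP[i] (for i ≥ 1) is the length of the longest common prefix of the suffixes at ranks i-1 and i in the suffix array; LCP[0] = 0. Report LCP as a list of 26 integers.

[0, 2, 2, 1, 3, 0, 1, 2, 1, 2, 2, 1, 4, 3, 2, 3, 0, 3, 2, 1, 2, 2, 5, 1, 3, 2]

sorted suffixes:
  #0 SA[0]=24  'ab'
  #1 SA[1]=18  'abbcbcab'
  #2 SA[2]=10  'abcaccbcabbcbcab'
  #3 SA[3]=13  'accbcabbcbcab'
  #4 SA[4]=3  'acccbbbabcaccbcabbcbcab'
  #5 SA[5]=25  'b'
  #6 SA[6]=9  'babcaccbcabbcbcab'
  #7 SA[7]=2  'bacccbbbabcaccbcabbcbcab'
  #8 SA[8]=8  'bbabcaccbcabbcbcab'
  #9 SA[9]=7  'bbbabcaccbcabbcbcab'
  #10 SA[10]=19  'bbcbcab'
  #11 SA[11]=22  'bcab'
  #12 SA[12]=16  'bcabbcbcab'
  #13 SA[13]=11  'bcaccbcabbcbcab'
  #14 SA[14]=0  'bcbacccbbbabcaccbcabbcbcab'
  #15 SA[15]=20  'bcbcab'
  #16 SA[16]=23  'cab'
  #17 SA[17]=17  'cabbcbcab'
  #18 SA[18]=12  'caccbcabbcbcab'
  #19 SA[19]=1  'cbacccbbbabcaccbcabbcbcab'
  #20 SA[20]=6  'cbbbabcaccbcabbcbcab'
  #21 SA[21]=21  'cbcab'
  #22 SA[22]=15  'cbcabbcbcab'
  #23 SA[23]=5  'ccbbbabcaccbcabbcbcab'
  #24 SA[24]=14  'ccbcabbcbcab'
  #25 SA[25]=4  'cccbbbabcaccbcabbcbcab'

SA = [24, 18, 10, 13, 3, 25, 9, 2, 8, 7, 19, 22, 16, 11, 0, 20, 23, 17, 12, 1, 6, 21, 15, 5, 14, 4]
rank  pair      lcp
   1  s[24:],s[18:]  2  'ab'
   2  s[18:],s[10:]  2  'ab'
   3  s[10:],s[13:]  1  'a'
   4  s[13:],s[3:]  3  'acc'
   5  s[3:],s[25:]  0  ''
   6  s[25:],s[9:]  1  'b'
   7  s[9:],s[2:]  2  'ba'
   8  s[2:],s[8:]  1  'b'
   9  s[8:],s[7:]  2  'bb'
  10  s[7:],s[19:]  2  'bb'
  11  s[19:],s[22:]  1  'b'
  12  s[22:],s[16:]  4  'bcab'
  13  s[16:],s[11:]  3  'bca'
  14  s[11:],s[0:]  2  'bc'
  15  s[0:],s[20:]  3  'bcb'
  16  s[20:],s[23:]  0  ''
  17  s[23:],s[17:]  3  'cab'
  18  s[17:],s[12:]  2  'ca'
  19  s[12:],s[1:]  1  'c'
  20  s[1:],s[6:]  2  'cb'
  21  s[6:],s[21:]  2  'cb'
  22  s[21:],s[15:]  5  'cbcab'
  23  s[15:],s[5:]  1  'c'
  24  s[5:],s[14:]  3  'ccb'
  25  s[14:],s[4:]  2  'cc'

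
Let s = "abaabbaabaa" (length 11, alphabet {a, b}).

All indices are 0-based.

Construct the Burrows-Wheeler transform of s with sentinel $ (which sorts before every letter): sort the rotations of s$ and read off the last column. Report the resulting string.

aabbba$aabaa

rank  rotation      last
    0  $abaabbaabaa  a
    1  a$abaabbaaba  a
    2  aa$abaabbaab  b
    3  aabaa$abaabb  b
    4  aabbaabaa$ab  b
    5  abaa$abaabba  a
    6  abaabbaabaa$  $
    7  abbaabaa$aba  a
    8  baa$abaabbaa  a
    9  baabaa$abaab  b
   10  baabbaabaa$a  a
   11  bbaabaa$abaa  a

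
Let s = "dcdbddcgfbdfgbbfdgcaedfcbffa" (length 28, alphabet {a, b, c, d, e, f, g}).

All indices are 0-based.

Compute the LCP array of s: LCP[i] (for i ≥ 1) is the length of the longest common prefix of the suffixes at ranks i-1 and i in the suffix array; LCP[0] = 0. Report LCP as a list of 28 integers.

[0, 1, 0, 1, 2, 1, 2, 0, 1, 1, 1, 0, 1, 2, 1, 1, 2, 1, 0, 0, 1, 1, 1, 1, 1, 0, 1, 1]

rank | idx | suffix
   0 |  27 | a
   1 |  19 | aedfcbffa
   2 |  13 | bbfdgcaedfcbffa
   3 |   3 | bddcgfbdfgbbfdgcaedfcbffa
   4 |   9 | bdfgbbfdgcaedfcbffa
   5 |  14 | bfdgcaedfcbffa
   6 |  24 | bffa
   7 |  18 | caedfcbffa
   8 |  23 | cbffa
   9 |   1 | cdbddcgfbdfgbbfdgcaedfcbffa
  10 |   6 | cgfbdfgbbfdgcaedfcbffa
  11 |   2 | dbddcgfbdfgbbfdgcaedfcbffa
  12 |   0 | dcdbddcgfbdfgbbfdgcaedfcbffa
  13 |   5 | dcgfbdfgbbfdgcaedfcbffa
  14 |   4 | ddcgfbdfgbbfdgcaedfcbffa
  15 |  21 | dfcbffa
  16 |  10 | dfgbbfdgcaedfcbffa
  17 |  16 | dgcaedfcbffa
  18 |  20 | edfcbffa
  19 |  26 | fa
  20 |   8 | fbdfgbbfdgcaedfcbffa
  21 |  22 | fcbffa
  22 |  15 | fdgcaedfcbffa
  23 |  25 | ffa
  24 |  11 | fgbbfdgcaedfcbffa
  25 |  12 | gbbfdgcaedfcbffa
  26 |  17 | gcaedfcbffa
  27 |   7 | gfbdfgbbfdgcaedfcbffa

SA = [27, 19, 13, 3, 9, 14, 24, 18, 23, 1, 6, 2, 0, 5, 4, 21, 10, 16, 20, 26, 8, 22, 15, 25, 11, 12, 17, 7]
rank  pair      lcp
   1  s[27:],s[19:]  1  'a'
   2  s[19:],s[13:]  0  ''
   3  s[13:],s[3:]  1  'b'
   4  s[3:],s[9:]  2  'bd'
   5  s[9:],s[14:]  1  'b'
   6  s[14:],s[24:]  2  'bf'
   7  s[24:],s[18:]  0  ''
   8  s[18:],s[23:]  1  'c'
   9  s[23:],s[1:]  1  'c'
  10  s[1:],s[6:]  1  'c'
  11  s[6:],s[2:]  0  ''
  12  s[2:],s[0:]  1  'd'
  13  s[0:],s[5:]  2  'dc'
  14  s[5:],s[4:]  1  'd'
  15  s[4:],s[21:]  1  'd'
  16  s[21:],s[10:]  2  'df'
  17  s[10:],s[16:]  1  'd'
  18  s[16:],s[20:]  0  ''
  19  s[20:],s[26:]  0  ''
  20  s[26:],s[8:]  1  'f'
  21  s[8:],s[22:]  1  'f'
  22  s[22:],s[15:]  1  'f'
  23  s[15:],s[25:]  1  'f'
  24  s[25:],s[11:]  1  'f'
  25  s[11:],s[12:]  0  ''
  26  s[12:],s[17:]  1  'g'
  27  s[17:],s[7:]  1  'g'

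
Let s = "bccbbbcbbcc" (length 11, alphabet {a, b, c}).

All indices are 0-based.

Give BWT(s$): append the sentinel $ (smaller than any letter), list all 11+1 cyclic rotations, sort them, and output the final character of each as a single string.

ccbcbb$ccbbb

rank  rotation      last
    0  $bccbbbcbbcc  c
    1  bbbcbbcc$bcc  c
    2  bbcbbcc$bccb  b
    3  bbcc$bccbbbc  c
    4  bcbbcc$bccbb  b
    5  bcc$bccbbbcb  b
    6  bccbbbcbbcc$  $
    7  c$bccbbbcbbc  c
    8  cbbbcbbcc$bc  c
    9  cbbcc$bccbbb  b
   10  cc$bccbbbcbb  b
   11  ccbbbcbbcc$b  b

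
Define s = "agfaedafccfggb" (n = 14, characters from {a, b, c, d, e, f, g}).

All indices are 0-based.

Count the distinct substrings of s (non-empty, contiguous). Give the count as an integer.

98

rank→(start, suffix):
  0 → (3, 'aedafccfggb')
  1 → (6, 'afccfggb')
  2 → (0, 'agfaedafccfggb')
  3 → (13, 'b')
  4 → (8, 'ccfggb')
  5 → (9, 'cfggb')
  6 → (5, 'dafccfggb')
  7 → (4, 'edafccfggb')
  8 → (2, 'faedafccfggb')
  9 → (7, 'fccfggb')
  10 → (10, 'fggb')
  11 → (12, 'gb')
  12 → (1, 'gfaedafccfggb')
  13 → (11, 'ggb')

SA = [3, 6, 0, 13, 8, 9, 5, 4, 2, 7, 10, 12, 1, 11]
rank  pair      lcp
   1  s[3:],s[6:]  1  'a'
   2  s[6:],s[0:]  1  'a'
   3  s[0:],s[13:]  0  ''
   4  s[13:],s[8:]  0  ''
   5  s[8:],s[9:]  1  'c'
   6  s[9:],s[5:]  0  ''
   7  s[5:],s[4:]  0  ''
   8  s[4:],s[2:]  0  ''
   9  s[2:],s[7:]  1  'f'
  10  s[7:],s[10:]  1  'f'
  11  s[10:],s[12:]  0  ''
  12  s[12:],s[1:]  1  'g'
  13  s[1:],s[11:]  1  'g'

n(n+1)/2 = 14·15/2 = 105
Σ LCP = 0 + 1 + 1 + 0 + 0 + 1 + 0 + 0 + 0 + 1 + 1 + 0 + 1 + 1 = 7
distinct = 105 − 7 = 98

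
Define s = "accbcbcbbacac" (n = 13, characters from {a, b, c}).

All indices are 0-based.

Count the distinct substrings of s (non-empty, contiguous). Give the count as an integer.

73

sorted suffixes:
  #0 SA[0]=11  'ac'
  #1 SA[1]=9  'acac'
  #2 SA[2]=0  'accbcbcbbacac'
  #3 SA[3]=8  'bacac'
  #4 SA[4]=7  'bbacac'
  #5 SA[5]=5  'bcbbacac'
  #6 SA[6]=3  'bcbcbbacac'
  #7 SA[7]=12  'c'
  #8 SA[8]=10  'cac'
  #9 SA[9]=6  'cbbacac'
  #10 SA[10]=4  'cbcbbacac'
  #11 SA[11]=2  'cbcbcbbacac'
  #12 SA[12]=1  'ccbcbcbbacac'

SA = [11, 9, 0, 8, 7, 5, 3, 12, 10, 6, 4, 2, 1]
rank  pair      lcp
   1  s[11:],s[9:]  2  'ac'
   2  s[9:],s[0:]  2  'ac'
   3  s[0:],s[8:]  0  ''
   4  s[8:],s[7:]  1  'b'
   5  s[7:],s[5:]  1  'b'
   6  s[5:],s[3:]  3  'bcb'
   7  s[3:],s[12:]  0  ''
   8  s[12:],s[10:]  1  'c'
   9  s[10:],s[6:]  1  'c'
  10  s[6:],s[4:]  2  'cb'
  11  s[4:],s[2:]  4  'cbcb'
  12  s[2:],s[1:]  1  'c'

n(n+1)/2 = 13·14/2 = 91
Σ LCP = 0 + 2 + 2 + 0 + 1 + 1 + 3 + 0 + 1 + 1 + 2 + 4 + 1 = 18
distinct = 91 − 18 = 73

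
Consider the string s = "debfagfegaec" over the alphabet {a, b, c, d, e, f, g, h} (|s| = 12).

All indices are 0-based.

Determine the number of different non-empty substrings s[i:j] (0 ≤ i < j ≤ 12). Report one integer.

73

sorted suffixes:
  #0 SA[0]=9  'aec'
  #1 SA[1]=4  'agfegaec'
  #2 SA[2]=2  'bfagfegaec'
  #3 SA[3]=11  'c'
  #4 SA[4]=0  'debfagfegaec'
  #5 SA[5]=1  'ebfagfegaec'
  #6 SA[6]=10  'ec'
  #7 SA[7]=7  'egaec'
  #8 SA[8]=3  'fagfegaec'
  #9 SA[9]=6  'fegaec'
  #10 SA[10]=8  'gaec'
  #11 SA[11]=5  'gfegaec'

SA = [9, 4, 2, 11, 0, 1, 10, 7, 3, 6, 8, 5]
rank  pair      lcp
   1  s[9:],s[4:]  1  'a'
   2  s[4:],s[2:]  0  ''
   3  s[2:],s[11:]  0  ''
   4  s[11:],s[0:]  0  ''
   5  s[0:],s[1:]  0  ''
   6  s[1:],s[10:]  1  'e'
   7  s[10:],s[7:]  1  'e'
   8  s[7:],s[3:]  0  ''
   9  s[3:],s[6:]  1  'f'
  10  s[6:],s[8:]  0  ''
  11  s[8:],s[5:]  1  'g'

n(n+1)/2 = 12·13/2 = 78
Σ LCP = 0 + 1 + 0 + 0 + 0 + 0 + 1 + 1 + 0 + 1 + 0 + 1 = 5
distinct = 78 − 5 = 73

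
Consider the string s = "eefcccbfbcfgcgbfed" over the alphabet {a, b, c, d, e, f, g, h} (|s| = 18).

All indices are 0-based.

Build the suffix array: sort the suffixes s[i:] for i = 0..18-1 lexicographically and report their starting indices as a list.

[8, 6, 14, 5, 4, 3, 9, 12, 17, 16, 0, 1, 7, 2, 15, 10, 13, 11]

rank→(start, suffix):
  0 → (8, 'bcfgcgbfed')
  1 → (6, 'bfbcfgcgbfed')
  2 → (14, 'bfed')
  3 → (5, 'cbfbcfgcgbfed')
  4 → (4, 'ccbfbcfgcgbfed')
  5 → (3, 'cccbfbcfgcgbfed')
  6 → (9, 'cfgcgbfed')
  7 → (12, 'cgbfed')
  8 → (17, 'd')
  9 → (16, 'ed')
  10 → (0, 'eefcccbfbcfgcgbfed')
  11 → (1, 'efcccbfbcfgcgbfed')
  12 → (7, 'fbcfgcgbfed')
  13 → (2, 'fcccbfbcfgcgbfed')
  14 → (15, 'fed')
  15 → (10, 'fgcgbfed')
  16 → (13, 'gbfed')
  17 → (11, 'gcgbfed')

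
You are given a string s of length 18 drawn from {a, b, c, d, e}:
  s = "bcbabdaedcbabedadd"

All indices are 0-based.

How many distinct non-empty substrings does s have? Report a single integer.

rank→(start, suffix):
  0 → (3, 'abdaedcbabedadd')
  1 → (11, 'abedadd')
  2 → (15, 'add')
  3 → (6, 'aedcbabedadd')
  4 → (2, 'babdaedcbabedadd')
  5 → (10, 'babedadd')
  6 → (0, 'bcbabdaedcbabedadd')
  7 → (4, 'bdaedcbabedadd')
  8 → (12, 'bedadd')
  9 → (1, 'cbabdaedcbabedadd')
  10 → (9, 'cbabedadd')
  11 → (17, 'd')
  12 → (14, 'dadd')
  13 → (5, 'daedcbabedadd')
  14 → (8, 'dcbabedadd')
  15 → (16, 'dd')
  16 → (13, 'edadd')
  17 → (7, 'edcbabedadd')

SA = [3, 11, 15, 6, 2, 10, 0, 4, 12, 1, 9, 17, 14, 5, 8, 16, 13, 7]
[i] adj suffixes → lcp
  [1] 3/11 → 2 ('ab')
  [2] 11/15 → 1 ('a')
  [3] 15/6 → 1 ('a')
  [4] 6/2 → 0 ('')
  [5] 2/10 → 3 ('bab')
  [6] 10/0 → 1 ('b')
  [7] 0/4 → 1 ('b')
  [8] 4/12 → 1 ('b')
  [9] 12/1 → 0 ('')
  [10] 1/9 → 4 ('cbab')
  [11] 9/17 → 0 ('')
  [12] 17/14 → 1 ('d')
  [13] 14/5 → 2 ('da')
  [14] 5/8 → 1 ('d')
  [15] 8/16 → 1 ('d')
  [16] 16/13 → 0 ('')
  [17] 13/7 → 2 ('ed')

n(n+1)/2 = 18·19/2 = 171
Σ LCP = 0 + 2 + 1 + 1 + 0 + 3 + 1 + 1 + 1 + 0 + 4 + 0 + 1 + 2 + 1 + 1 + 0 + 2 = 21
distinct = 171 − 21 = 150

150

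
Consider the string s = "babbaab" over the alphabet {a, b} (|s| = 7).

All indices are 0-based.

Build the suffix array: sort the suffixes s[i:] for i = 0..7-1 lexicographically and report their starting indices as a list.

sorted suffixes:
  #0 SA[0]=4  'aab'
  #1 SA[1]=5  'ab'
  #2 SA[2]=1  'abbaab'
  #3 SA[3]=6  'b'
  #4 SA[4]=3  'baab'
  #5 SA[5]=0  'babbaab'
  #6 SA[6]=2  'bbaab'

[4, 5, 1, 6, 3, 0, 2]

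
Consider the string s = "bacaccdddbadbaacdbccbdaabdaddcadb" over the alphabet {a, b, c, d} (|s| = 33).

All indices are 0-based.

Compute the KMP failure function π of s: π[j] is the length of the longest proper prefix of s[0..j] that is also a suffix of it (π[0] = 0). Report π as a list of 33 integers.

[0, 0, 0, 0, 0, 0, 0, 0, 0, 1, 2, 0, 1, 2, 0, 0, 0, 1, 0, 0, 1, 0, 0, 0, 1, 0, 0, 0, 0, 0, 0, 0, 1]

π[0] = 0
j=1 s[j]='a': π[1]=0 (border '')
j=2 s[j]='c': π[2]=0 (border '')
j=3 s[j]='a': π[3]=0 (border '')
j=4 s[j]='c': π[4]=0 (border '')
j=5 s[j]='c': π[5]=0 (border '')
j=6 s[j]='d': π[6]=0 (border '')
j=7 s[j]='d': π[7]=0 (border '')
j=8 s[j]='d': π[8]=0 (border '')
j=9 s[j]='b': π[9]=1 (border 'b')
j=10 s[j]='a': π[10]=2 (border 'ba')
j=11 s[j]='d': k: 2→0; π[11]=0 (border '')
j=12 s[j]='b': π[12]=1 (border 'b')
j=13 s[j]='a': π[13]=2 (border 'ba')
j=14 s[j]='a': k: 2→0; π[14]=0 (border '')
j=15 s[j]='c': π[15]=0 (border '')
j=16 s[j]='d': π[16]=0 (border '')
j=17 s[j]='b': π[17]=1 (border 'b')
j=18 s[j]='c': k: 1→0; π[18]=0 (border '')
j=19 s[j]='c': π[19]=0 (border '')
j=20 s[j]='b': π[20]=1 (border 'b')
j=21 s[j]='d': k: 1→0; π[21]=0 (border '')
j=22 s[j]='a': π[22]=0 (border '')
j=23 s[j]='a': π[23]=0 (border '')
j=24 s[j]='b': π[24]=1 (border 'b')
j=25 s[j]='d': k: 1→0; π[25]=0 (border '')
j=26 s[j]='a': π[26]=0 (border '')
j=27 s[j]='d': π[27]=0 (border '')
j=28 s[j]='d': π[28]=0 (border '')
j=29 s[j]='c': π[29]=0 (border '')
j=30 s[j]='a': π[30]=0 (border '')
j=31 s[j]='d': π[31]=0 (border '')
j=32 s[j]='b': π[32]=1 (border 'b')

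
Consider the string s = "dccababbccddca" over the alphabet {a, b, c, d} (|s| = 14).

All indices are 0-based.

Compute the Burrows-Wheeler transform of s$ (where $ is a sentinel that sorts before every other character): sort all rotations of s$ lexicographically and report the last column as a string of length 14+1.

accbaabdcdbcd$c

rank  rotation         last
    0  $dccababbccddca  a
    1  a$dccababbccddc  c
    2  ababbccddca$dcc  c
    3  abbccddca$dccab  b
    4  babbccddca$dcca  a
    5  bbccddca$dccaba  a
    6  bccddca$dccabab  b
    7  ca$dccababbccdd  d
    8  cababbccddca$dc  c
    9  ccababbccddca$d  d
   10  ccddca$dccababb  b
   11  cddca$dccababbc  c
   12  dca$dccababbccd  d
   13  dccababbccddca$  $
   14  ddca$dccababbcc  c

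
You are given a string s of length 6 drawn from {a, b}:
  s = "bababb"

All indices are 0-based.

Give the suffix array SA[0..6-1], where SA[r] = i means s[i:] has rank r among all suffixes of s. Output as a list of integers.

sorted suffixes:
  #0 SA[0]=1  'ababb'
  #1 SA[1]=3  'abb'
  #2 SA[2]=5  'b'
  #3 SA[3]=0  'bababb'
  #4 SA[4]=2  'babb'
  #5 SA[5]=4  'bb'

[1, 3, 5, 0, 2, 4]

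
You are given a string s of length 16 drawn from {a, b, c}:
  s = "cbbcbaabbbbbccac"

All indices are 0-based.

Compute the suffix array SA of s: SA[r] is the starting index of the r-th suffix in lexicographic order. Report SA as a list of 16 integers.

[5, 6, 14, 4, 7, 8, 9, 1, 10, 2, 11, 15, 13, 3, 0, 12]

rank | idx | suffix
   0 |   5 | aabbbbbccac
   1 |   6 | abbbbbccac
   2 |  14 | ac
   3 |   4 | baabbbbbccac
   4 |   7 | bbbbbccac
   5 |   8 | bbbbccac
   6 |   9 | bbbccac
   7 |   1 | bbcbaabbbbbccac
   8 |  10 | bbccac
   9 |   2 | bcbaabbbbbccac
  10 |  11 | bccac
  11 |  15 | c
  12 |  13 | cac
  13 |   3 | cbaabbbbbccac
  14 |   0 | cbbcbaabbbbbccac
  15 |  12 | ccac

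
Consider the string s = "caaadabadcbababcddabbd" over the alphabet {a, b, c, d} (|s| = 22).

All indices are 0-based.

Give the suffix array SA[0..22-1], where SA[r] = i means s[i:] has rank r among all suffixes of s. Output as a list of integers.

rank→(start, suffix):
  0 → (1, 'aaadabadcbababcddabbd')
  1 → (2, 'aadabadcbababcddabbd')
  2 → (11, 'ababcddabbd')
  3 → (5, 'abadcbababcddabbd')
  4 → (18, 'abbd')
  5 → (13, 'abcddabbd')
  6 → (3, 'adabadcbababcddabbd')
  7 → (7, 'adcbababcddabbd')
  8 → (10, 'bababcddabbd')
  9 → (12, 'babcddabbd')
  10 → (6, 'badcbababcddabbd')
  11 → (19, 'bbd')
  12 → (14, 'bcddabbd')
  13 → (20, 'bd')
  14 → (0, 'caaadabadcbababcddabbd')
  15 → (9, 'cbababcddabbd')
  16 → (15, 'cddabbd')
  17 → (21, 'd')
  18 → (4, 'dabadcbababcddabbd')
  19 → (17, 'dabbd')
  20 → (8, 'dcbababcddabbd')
  21 → (16, 'ddabbd')

[1, 2, 11, 5, 18, 13, 3, 7, 10, 12, 6, 19, 14, 20, 0, 9, 15, 21, 4, 17, 8, 16]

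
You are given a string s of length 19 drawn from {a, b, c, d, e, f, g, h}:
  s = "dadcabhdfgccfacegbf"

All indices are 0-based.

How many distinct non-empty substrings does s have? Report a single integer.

179

rank | idx | suffix
   0 |   4 | abhdfgccfacegbf
   1 |  13 | acegbf
   2 |   1 | adcabhdfgccfacegbf
   3 |  17 | bf
   4 |   5 | bhdfgccfacegbf
   5 |   3 | cabhdfgccfacegbf
   6 |  10 | ccfacegbf
   7 |  14 | cegbf
   8 |  11 | cfacegbf
   9 |   0 | dadcabhdfgccfacegbf
  10 |   2 | dcabhdfgccfacegbf
  11 |   7 | dfgccfacegbf
  12 |  15 | egbf
  13 |  18 | f
  14 |  12 | facegbf
  15 |   8 | fgccfacegbf
  16 |  16 | gbf
  17 |   9 | gccfacegbf
  18 |   6 | hdfgccfacegbf

SA = [4, 13, 1, 17, 5, 3, 10, 14, 11, 0, 2, 7, 15, 18, 12, 8, 16, 9, 6]
rank  pair      lcp
   1  s[4:],s[13:]  1  'a'
   2  s[13:],s[1:]  1  'a'
   3  s[1:],s[17:]  0  ''
   4  s[17:],s[5:]  1  'b'
   5  s[5:],s[3:]  0  ''
   6  s[3:],s[10:]  1  'c'
   7  s[10:],s[14:]  1  'c'
   8  s[14:],s[11:]  1  'c'
   9  s[11:],s[0:]  0  ''
  10  s[0:],s[2:]  1  'd'
  11  s[2:],s[7:]  1  'd'
  12  s[7:],s[15:]  0  ''
  13  s[15:],s[18:]  0  ''
  14  s[18:],s[12:]  1  'f'
  15  s[12:],s[8:]  1  'f'
  16  s[8:],s[16:]  0  ''
  17  s[16:],s[9:]  1  'g'
  18  s[9:],s[6:]  0  ''

n(n+1)/2 = 19·20/2 = 190
Σ LCP = 0 + 1 + 1 + 0 + 1 + 0 + 1 + 1 + 1 + 0 + 1 + 1 + 0 + 0 + 1 + 1 + 0 + 1 + 0 = 11
distinct = 190 − 11 = 179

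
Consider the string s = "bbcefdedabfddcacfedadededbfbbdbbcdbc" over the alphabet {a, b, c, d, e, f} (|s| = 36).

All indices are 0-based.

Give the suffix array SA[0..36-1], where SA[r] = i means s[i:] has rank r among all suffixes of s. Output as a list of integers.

rank | idx | suffix
   0 |   8 | abfddcacfedadededbfbbdbbcdbc
   1 |  14 | acfedadededbfbbdbbcdbc
   2 |  19 | adededbfbbdbbcdbc
   3 |  30 | bbcdbc
   4 |   0 | bbcefdedabfddcacfedadededbfbbdbbcdbc
   5 |  27 | bbdbbcdbc
   6 |  34 | bc
   7 |  31 | bcdbc
   8 |   1 | bcefdedabfddcacfedadededbfbbdbbcdbc
   9 |  28 | bdbbcdbc
  10 |  25 | bfbbdbbcdbc
  11 |   9 | bfddcacfedadededbfbbdbbcdbc
  12 |  35 | c
  13 |  13 | cacfedadededbfbbdbbcdbc
  14 |  32 | cdbc
  15 |   2 | cefdedabfddcacfedadededbfbbdbbcdbc
  16 |  15 | cfedadededbfbbdbbcdbc
  17 |   7 | dabfddcacfedadededbfbbdbbcdbc
  18 |  18 | dadededbfbbdbbcdbc
  19 |  29 | dbbcdbc
  20 |  33 | dbc
  21 |  24 | dbfbbdbbcdbc
  22 |  12 | dcacfedadededbfbbdbbcdbc
  23 |  11 | ddcacfedadededbfbbdbbcdbc
  24 |   5 | dedabfddcacfedadededbfbbdbbcdbc
  25 |  22 | dedbfbbdbbcdbc
  26 |  20 | dededbfbbdbbcdbc
  27 |   6 | edabfddcacfedadededbfbbdbbcdbc
  28 |  17 | edadededbfbbdbbcdbc
  29 |  23 | edbfbbdbbcdbc
  30 |  21 | ededbfbbdbbcdbc
  31 |   3 | efdedabfddcacfedadededbfbbdbbcdbc
  32 |  26 | fbbdbbcdbc
  33 |  10 | fddcacfedadededbfbbdbbcdbc
  34 |   4 | fdedabfddcacfedadededbfbbdbbcdbc
  35 |  16 | fedadededbfbbdbbcdbc

[8, 14, 19, 30, 0, 27, 34, 31, 1, 28, 25, 9, 35, 13, 32, 2, 15, 7, 18, 29, 33, 24, 12, 11, 5, 22, 20, 6, 17, 23, 21, 3, 26, 10, 4, 16]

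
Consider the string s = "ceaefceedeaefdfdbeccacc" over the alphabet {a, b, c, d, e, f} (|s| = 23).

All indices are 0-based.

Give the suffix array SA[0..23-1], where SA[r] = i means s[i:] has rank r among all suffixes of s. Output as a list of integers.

sorted suffixes:
  #0 SA[0]=20  'acc'
  #1 SA[1]=2  'aefceedeaefdfdbeccacc'
  #2 SA[2]=10  'aefdfdbeccacc'
  #3 SA[3]=16  'beccacc'
  #4 SA[4]=22  'c'
  #5 SA[5]=19  'cacc'
  #6 SA[6]=21  'cc'
  #7 SA[7]=18  'ccacc'
  #8 SA[8]=0  'ceaefceedeaefdfdbeccacc'
  #9 SA[9]=5  'ceedeaefdfdbeccacc'
  #10 SA[10]=15  'dbeccacc'
  #11 SA[11]=8  'deaefdfdbeccacc'
  #12 SA[12]=13  'dfdbeccacc'
  #13 SA[13]=1  'eaefceedeaefdfdbeccacc'
  #14 SA[14]=9  'eaefdfdbeccacc'
  #15 SA[15]=17  'eccacc'
  #16 SA[16]=7  'edeaefdfdbeccacc'
  #17 SA[17]=6  'eedeaefdfdbeccacc'
  #18 SA[18]=3  'efceedeaefdfdbeccacc'
  #19 SA[19]=11  'efdfdbeccacc'
  #20 SA[20]=4  'fceedeaefdfdbeccacc'
  #21 SA[21]=14  'fdbeccacc'
  #22 SA[22]=12  'fdfdbeccacc'

[20, 2, 10, 16, 22, 19, 21, 18, 0, 5, 15, 8, 13, 1, 9, 17, 7, 6, 3, 11, 4, 14, 12]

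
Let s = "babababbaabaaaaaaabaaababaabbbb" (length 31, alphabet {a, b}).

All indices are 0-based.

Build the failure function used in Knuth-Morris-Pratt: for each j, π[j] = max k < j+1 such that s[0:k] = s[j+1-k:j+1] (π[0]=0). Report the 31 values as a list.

π[0] = 0
j=1 s[j]='a': π[1]=0 (border '')
j=2 s[j]='b': π[2]=1 (border 'b')
j=3 s[j]='a': π[3]=2 (border 'ba')
j=4 s[j]='b': π[4]=3 (border 'bab')
j=5 s[j]='a': π[5]=4 (border 'baba')
j=6 s[j]='b': π[6]=5 (border 'babab')
j=7 s[j]='b': k: 5→3→1→0; π[7]=1 (border 'b')
j=8 s[j]='a': π[8]=2 (border 'ba')
j=9 s[j]='a': k: 2→0; π[9]=0 (border '')
j=10 s[j]='b': π[10]=1 (border 'b')
j=11 s[j]='a': π[11]=2 (border 'ba')
j=12 s[j]='a': k: 2→0; π[12]=0 (border '')
j=13 s[j]='a': π[13]=0 (border '')
j=14 s[j]='a': π[14]=0 (border '')
j=15 s[j]='a': π[15]=0 (border '')
j=16 s[j]='a': π[16]=0 (border '')
j=17 s[j]='a': π[17]=0 (border '')
j=18 s[j]='b': π[18]=1 (border 'b')
j=19 s[j]='a': π[19]=2 (border 'ba')
j=20 s[j]='a': k: 2→0; π[20]=0 (border '')
j=21 s[j]='a': π[21]=0 (border '')
j=22 s[j]='b': π[22]=1 (border 'b')
j=23 s[j]='a': π[23]=2 (border 'ba')
j=24 s[j]='b': π[24]=3 (border 'bab')
j=25 s[j]='a': π[25]=4 (border 'baba')
j=26 s[j]='a': k: 4→2→0; π[26]=0 (border '')
j=27 s[j]='b': π[27]=1 (border 'b')
j=28 s[j]='b': k: 1→0; π[28]=1 (border 'b')
j=29 s[j]='b': k: 1→0; π[29]=1 (border 'b')
j=30 s[j]='b': k: 1→0; π[30]=1 (border 'b')

[0, 0, 1, 2, 3, 4, 5, 1, 2, 0, 1, 2, 0, 0, 0, 0, 0, 0, 1, 2, 0, 0, 1, 2, 3, 4, 0, 1, 1, 1, 1]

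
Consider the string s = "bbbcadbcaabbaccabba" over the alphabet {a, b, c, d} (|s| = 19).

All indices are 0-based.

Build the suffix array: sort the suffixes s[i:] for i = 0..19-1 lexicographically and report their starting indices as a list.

[18, 8, 15, 9, 12, 4, 17, 11, 16, 10, 0, 1, 6, 2, 7, 14, 3, 13, 5]

sorted suffixes:
  #0 SA[0]=18  'a'
  #1 SA[1]=8  'aabbaccabba'
  #2 SA[2]=15  'abba'
  #3 SA[3]=9  'abbaccabba'
  #4 SA[4]=12  'accabba'
  #5 SA[5]=4  'adbcaabbaccabba'
  #6 SA[6]=17  'ba'
  #7 SA[7]=11  'baccabba'
  #8 SA[8]=16  'bba'
  #9 SA[9]=10  'bbaccabba'
  #10 SA[10]=0  'bbbcadbcaabbaccabba'
  #11 SA[11]=1  'bbcadbcaabbaccabba'
  #12 SA[12]=6  'bcaabbaccabba'
  #13 SA[13]=2  'bcadbcaabbaccabba'
  #14 SA[14]=7  'caabbaccabba'
  #15 SA[15]=14  'cabba'
  #16 SA[16]=3  'cadbcaabbaccabba'
  #17 SA[17]=13  'ccabba'
  #18 SA[18]=5  'dbcaabbaccabba'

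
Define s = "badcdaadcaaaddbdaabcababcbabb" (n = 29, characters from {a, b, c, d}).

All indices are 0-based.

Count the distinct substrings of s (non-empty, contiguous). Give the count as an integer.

rank | idx | suffix
   0 |   9 | aaaddbdaabcababcbabb
   1 |  16 | aabcababcbabb
   2 |   5 | aadcaaaddbdaabcababcbabb
   3 |  10 | aaddbdaabcababcbabb
   4 |  20 | ababcbabb
   5 |  26 | abb
   6 |  17 | abcababcbabb
   7 |  22 | abcbabb
   8 |   6 | adcaaaddbdaabcababcbabb
   9 |   1 | adcdaadcaaaddbdaabcababcbabb
  10 |  11 | addbdaabcababcbabb
  11 |  28 | b
  12 |  25 | babb
  13 |  21 | babcbabb
  14 |   0 | badcdaadcaaaddbdaabcababcbabb
  15 |  27 | bb
  16 |  18 | bcababcbabb
  17 |  23 | bcbabb
  18 |  14 | bdaabcababcbabb
  19 |   8 | caaaddbdaabcababcbabb
  20 |  19 | cababcbabb
  21 |  24 | cbabb
  22 |   3 | cdaadcaaaddbdaabcababcbabb
  23 |  15 | daabcababcbabb
  24 |   4 | daadcaaaddbdaabcababcbabb
  25 |  13 | dbdaabcababcbabb
  26 |   7 | dcaaaddbdaabcababcbabb
  27 |   2 | dcdaadcaaaddbdaabcababcbabb
  28 |  12 | ddbdaabcababcbabb

SA = [9, 16, 5, 10, 20, 26, 17, 22, 6, 1, 11, 28, 25, 21, 0, 27, 18, 23, 14, 8, 19, 24, 3, 15, 4, 13, 7, 2, 12]
[i] adj suffixes → lcp
  [1] 9/16 → 2 ('aa')
  [2] 16/5 → 2 ('aa')
  [3] 5/10 → 3 ('aad')
  [4] 10/20 → 1 ('a')
  [5] 20/26 → 2 ('ab')
  [6] 26/17 → 2 ('ab')
  [7] 17/22 → 3 ('abc')
  [8] 22/6 → 1 ('a')
  [9] 6/1 → 3 ('adc')
  [10] 1/11 → 2 ('ad')
  [11] 11/28 → 0 ('')
  [12] 28/25 → 1 ('b')
  [13] 25/21 → 3 ('bab')
  [14] 21/0 → 2 ('ba')
  [15] 0/27 → 1 ('b')
  [16] 27/18 → 1 ('b')
  [17] 18/23 → 2 ('bc')
  [18] 23/14 → 1 ('b')
  [19] 14/8 → 0 ('')
  [20] 8/19 → 2 ('ca')
  [21] 19/24 → 1 ('c')
  [22] 24/3 → 1 ('c')
  [23] 3/15 → 0 ('')
  [24] 15/4 → 3 ('daa')
  [25] 4/13 → 1 ('d')
  [26] 13/7 → 1 ('d')
  [27] 7/2 → 2 ('dc')
  [28] 2/12 → 1 ('d')

n(n+1)/2 = 29·30/2 = 435
Σ LCP = 0 + 2 + 2 + 3 + 1 + 2 + 2 + 3 + 1 + 3 + 2 + 0 + 1 + 3 + 2 + 1 + 1 + 2 + 1 + 0 + 2 + 1 + 1 + 0 + 3 + 1 + 1 + 2 + 1 = 44
distinct = 435 − 44 = 391

391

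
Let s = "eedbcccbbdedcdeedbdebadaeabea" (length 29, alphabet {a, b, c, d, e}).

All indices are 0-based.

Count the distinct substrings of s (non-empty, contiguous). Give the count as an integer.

398

sorted suffixes:
  #0 SA[0]=28  'a'
  #1 SA[1]=25  'abea'
  #2 SA[2]=21  'adaeabea'
  #3 SA[3]=23  'aeabea'
  #4 SA[4]=20  'badaeabea'
  #5 SA[5]=7  'bbdedcdeedbdebadaeabea'
  #6 SA[6]=3  'bcccbbdedcdeedbdebadaeabea'
  #7 SA[7]=17  'bdebadaeabea'
  #8 SA[8]=8  'bdedcdeedbdebadaeabea'
  #9 SA[9]=26  'bea'
  #10 SA[10]=6  'cbbdedcdeedbdebadaeabea'
  #11 SA[11]=5  'ccbbdedcdeedbdebadaeabea'
  #12 SA[12]=4  'cccbbdedcdeedbdebadaeabea'
  #13 SA[13]=12  'cdeedbdebadaeabea'
  #14 SA[14]=22  'daeabea'
  #15 SA[15]=2  'dbcccbbdedcdeedbdebadaeabea'
  #16 SA[16]=16  'dbdebadaeabea'
  #17 SA[17]=11  'dcdeedbdebadaeabea'
  #18 SA[18]=18  'debadaeabea'
  #19 SA[19]=9  'dedcdeedbdebadaeabea'
  #20 SA[20]=13  'deedbdebadaeabea'
  #21 SA[21]=27  'ea'
  #22 SA[22]=24  'eabea'
  #23 SA[23]=19  'ebadaeabea'
  #24 SA[24]=1  'edbcccbbdedcdeedbdebadaeabea'
  #25 SA[25]=15  'edbdebadaeabea'
  #26 SA[26]=10  'edcdeedbdebadaeabea'
  #27 SA[27]=0  'eedbcccbbdedcdeedbdebadaeabea'
  #28 SA[28]=14  'eedbdebadaeabea'

SA = [28, 25, 21, 23, 20, 7, 3, 17, 8, 26, 6, 5, 4, 12, 22, 2, 16, 11, 18, 9, 13, 27, 24, 19, 1, 15, 10, 0, 14]
rank  pair      lcp
   1  s[28:],s[25:]  1  'a'
   2  s[25:],s[21:]  1  'a'
   3  s[21:],s[23:]  1  'a'
   4  s[23:],s[20:]  0  ''
   5  s[20:],s[7:]  1  'b'
   6  s[7:],s[3:]  1  'b'
   7  s[3:],s[17:]  1  'b'
   8  s[17:],s[8:]  3  'bde'
   9  s[8:],s[26:]  1  'b'
  10  s[26:],s[6:]  0  ''
  11  s[6:],s[5:]  1  'c'
  12  s[5:],s[4:]  2  'cc'
  13  s[4:],s[12:]  1  'c'
  14  s[12:],s[22:]  0  ''
  15  s[22:],s[2:]  1  'd'
  16  s[2:],s[16:]  2  'db'
  17  s[16:],s[11:]  1  'd'
  18  s[11:],s[18:]  1  'd'
  19  s[18:],s[9:]  2  'de'
  20  s[9:],s[13:]  2  'de'
  21  s[13:],s[27:]  0  ''
  22  s[27:],s[24:]  2  'ea'
  23  s[24:],s[19:]  1  'e'
  24  s[19:],s[1:]  1  'e'
  25  s[1:],s[15:]  3  'edb'
  26  s[15:],s[10:]  2  'ed'
  27  s[10:],s[0:]  1  'e'
  28  s[0:],s[14:]  4  'eedb'

n(n+1)/2 = 29·30/2 = 435
Σ LCP = 0 + 1 + 1 + 1 + 0 + 1 + 1 + 1 + 3 + 1 + 0 + 1 + 2 + 1 + 0 + 1 + 2 + 1 + 1 + 2 + 2 + 0 + 2 + 1 + 1 + 3 + 2 + 1 + 4 = 37
distinct = 435 − 37 = 398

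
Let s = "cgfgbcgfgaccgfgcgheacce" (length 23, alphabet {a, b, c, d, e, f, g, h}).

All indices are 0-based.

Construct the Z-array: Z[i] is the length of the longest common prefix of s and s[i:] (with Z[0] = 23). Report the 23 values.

Z[0]=23
i=1: outside box; Z[1]=0
i=2: outside box; Z[2]=0
i=3: outside box; Z[3]=0
i=4: outside box; Z[4]=0
i=5: outside box; Z[5]=4 scan→box=[5,9)
i=6: min(r-i=3, Z[1]=0)=0; Z[6]=0
i=7: min(r-i=2, Z[2]=0)=0; Z[7]=0
i=8: min(r-i=1, Z[3]=0)=0; Z[8]=0
i=9: outside box; Z[9]=0
i=10: outside box; Z[10]=1 scan→box=[10,11)
i=11: outside box; Z[11]=4 scan→box=[11,15)
i=12: min(r-i=3, Z[1]=0)=0; Z[12]=0
i=13: min(r-i=2, Z[2]=0)=0; Z[13]=0
i=14: min(r-i=1, Z[3]=0)=0; Z[14]=0
i=15: outside box; Z[15]=2 scan→box=[15,17)
i=16: min(r-i=1, Z[1]=0)=0; Z[16]=0
i=17: outside box; Z[17]=0
i=18: outside box; Z[18]=0
i=19: outside box; Z[19]=0
i=20: outside box; Z[20]=1 scan→box=[20,21)
i=21: outside box; Z[21]=1 scan→box=[21,22)
i=22: outside box; Z[22]=0

[23, 0, 0, 0, 0, 4, 0, 0, 0, 0, 1, 4, 0, 0, 0, 2, 0, 0, 0, 0, 1, 1, 0]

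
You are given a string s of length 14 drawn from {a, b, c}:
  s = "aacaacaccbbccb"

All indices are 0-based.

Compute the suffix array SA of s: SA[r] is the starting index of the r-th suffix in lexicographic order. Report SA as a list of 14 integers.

sorted suffixes:
  #0 SA[0]=0  'aacaacaccbbccb'
  #1 SA[1]=3  'aacaccbbccb'
  #2 SA[2]=1  'acaacaccbbccb'
  #3 SA[3]=4  'acaccbbccb'
  #4 SA[4]=6  'accbbccb'
  #5 SA[5]=13  'b'
  #6 SA[6]=9  'bbccb'
  #7 SA[7]=10  'bccb'
  #8 SA[8]=2  'caacaccbbccb'
  #9 SA[9]=5  'caccbbccb'
  #10 SA[10]=12  'cb'
  #11 SA[11]=8  'cbbccb'
  #12 SA[12]=11  'ccb'
  #13 SA[13]=7  'ccbbccb'

[0, 3, 1, 4, 6, 13, 9, 10, 2, 5, 12, 8, 11, 7]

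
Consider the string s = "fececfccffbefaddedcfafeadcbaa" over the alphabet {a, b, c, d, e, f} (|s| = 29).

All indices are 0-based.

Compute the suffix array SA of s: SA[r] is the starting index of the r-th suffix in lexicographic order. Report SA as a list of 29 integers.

sorted suffixes:
  #0 SA[0]=28  'a'
  #1 SA[1]=27  'aa'
  #2 SA[2]=23  'adcbaa'
  #3 SA[3]=13  'addedcfafeadcbaa'
  #4 SA[4]=20  'afeadcbaa'
  #5 SA[5]=26  'baa'
  #6 SA[6]=10  'befaddedcfafeadcbaa'
  #7 SA[7]=25  'cbaa'
  #8 SA[8]=6  'ccffbefaddedcfafeadcbaa'
  #9 SA[9]=2  'cecfccffbefaddedcfafeadcbaa'
  #10 SA[10]=18  'cfafeadcbaa'
  #11 SA[11]=4  'cfccffbefaddedcfafeadcbaa'
  #12 SA[12]=7  'cffbefaddedcfafeadcbaa'
  #13 SA[13]=24  'dcbaa'
  #14 SA[14]=17  'dcfafeadcbaa'
  #15 SA[15]=14  'ddedcfafeadcbaa'
  #16 SA[16]=15  'dedcfafeadcbaa'
  #17 SA[17]=22  'eadcbaa'
  #18 SA[18]=1  'ececfccffbefaddedcfafeadcbaa'
  #19 SA[19]=3  'ecfccffbefaddedcfafeadcbaa'
  #20 SA[20]=16  'edcfafeadcbaa'
  #21 SA[21]=11  'efaddedcfafeadcbaa'
  #22 SA[22]=12  'faddedcfafeadcbaa'
  #23 SA[23]=19  'fafeadcbaa'
  #24 SA[24]=9  'fbefaddedcfafeadcbaa'
  #25 SA[25]=5  'fccffbefaddedcfafeadcbaa'
  #26 SA[26]=21  'feadcbaa'
  #27 SA[27]=0  'fececfccffbefaddedcfafeadcbaa'
  #28 SA[28]=8  'ffbefaddedcfafeadcbaa'

[28, 27, 23, 13, 20, 26, 10, 25, 6, 2, 18, 4, 7, 24, 17, 14, 15, 22, 1, 3, 16, 11, 12, 19, 9, 5, 21, 0, 8]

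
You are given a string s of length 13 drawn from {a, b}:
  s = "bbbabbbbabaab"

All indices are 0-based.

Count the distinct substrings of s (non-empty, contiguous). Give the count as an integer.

65

rank | idx | suffix
   0 |  10 | aab
   1 |  11 | ab
   2 |   8 | abaab
   3 |   3 | abbbbabaab
   4 |  12 | b
   5 |   9 | baab
   6 |   7 | babaab
   7 |   2 | babbbbabaab
   8 |   6 | bbabaab
   9 |   1 | bbabbbbabaab
  10 |   5 | bbbabaab
  11 |   0 | bbbabbbbabaab
  12 |   4 | bbbbabaab

SA = [10, 11, 8, 3, 12, 9, 7, 2, 6, 1, 5, 0, 4]
[i] adj suffixes → lcp
  [1] 10/11 → 1 ('a')
  [2] 11/8 → 2 ('ab')
  [3] 8/3 → 2 ('ab')
  [4] 3/12 → 0 ('')
  [5] 12/9 → 1 ('b')
  [6] 9/7 → 2 ('ba')
  [7] 7/2 → 3 ('bab')
  [8] 2/6 → 1 ('b')
  [9] 6/1 → 4 ('bbab')
  [10] 1/5 → 2 ('bb')
  [11] 5/0 → 5 ('bbbab')
  [12] 0/4 → 3 ('bbb')

n(n+1)/2 = 13·14/2 = 91
Σ LCP = 0 + 1 + 2 + 2 + 0 + 1 + 2 + 3 + 1 + 4 + 2 + 5 + 3 = 26
distinct = 91 − 26 = 65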